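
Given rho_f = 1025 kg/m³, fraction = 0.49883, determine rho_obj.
Formula: f_{sub} = \frac{\rho_{obj}}{\rho_f}
Substituting knowns: 0.49883 = rho_obj/1025
Solving for rho_obj: rho_obj = 0.49883·1025 = 511.3 kg/m³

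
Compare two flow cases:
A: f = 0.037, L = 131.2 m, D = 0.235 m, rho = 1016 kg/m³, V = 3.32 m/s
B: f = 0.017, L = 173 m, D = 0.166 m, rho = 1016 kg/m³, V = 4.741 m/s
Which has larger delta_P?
delta_P(A) = 115.7 kPa, delta_P(B) = 202.3 kPa. Answer: B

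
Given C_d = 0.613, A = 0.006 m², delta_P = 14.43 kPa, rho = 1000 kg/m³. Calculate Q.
Formula: Q = C_d A \sqrt{\frac{2 \Delta P}{\rho}}
Q = 0.613·0.006·√(2·(14.43·1000)/1000)·1000 = 19.76 L/s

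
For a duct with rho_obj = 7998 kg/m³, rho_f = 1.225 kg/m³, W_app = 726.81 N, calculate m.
Formula: W_{app} = mg\left(1 - \frac{\rho_f}{\rho_{obj}}\right)
Substituting knowns: 726.81 = m·9.81·(1 − 1.225/7998)
Solving for m: m = 726.81/(9.81·(1 − 1.225/7998)) = 74.1 kg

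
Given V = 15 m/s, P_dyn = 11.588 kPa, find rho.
Formula: P_{dyn} = \frac{1}{2} \rho V^2
Substituting knowns: 11.588 = 0.5·rho·15²/1000
Solving for rho: rho = 2·(11.588·1000)/15² = 103 kg/m³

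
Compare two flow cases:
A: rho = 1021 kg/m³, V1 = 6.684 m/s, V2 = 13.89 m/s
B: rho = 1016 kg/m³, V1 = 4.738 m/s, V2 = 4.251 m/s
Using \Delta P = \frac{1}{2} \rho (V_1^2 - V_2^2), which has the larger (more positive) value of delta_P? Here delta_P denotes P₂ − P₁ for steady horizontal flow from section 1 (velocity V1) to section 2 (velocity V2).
delta_P(A) = -75.68 kPa, delta_P(B) = 2.224 kPa. Answer: B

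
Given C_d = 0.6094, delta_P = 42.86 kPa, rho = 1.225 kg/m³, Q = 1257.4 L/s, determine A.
Formula: Q = C_d A \sqrt{\frac{2 \Delta P}{\rho}}
Substituting knowns: 1257.4 = 0.6094·A·√(2·(42.86·1000)/1.225)·1000
Solving for A: A = (1257.4/1000)/(0.6094·√(2·(42.86·1000)/1.225)) = 0.0078 m²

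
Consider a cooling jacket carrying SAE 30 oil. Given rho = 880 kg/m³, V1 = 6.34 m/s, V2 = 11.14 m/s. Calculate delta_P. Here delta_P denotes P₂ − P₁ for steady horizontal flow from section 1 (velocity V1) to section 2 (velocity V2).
Formula: \Delta P = \frac{1}{2} \rho (V_1^2 - V_2^2)
delta_P = 0.5·880·(6.34² − 11.14²)/1000 = -36.92 kPa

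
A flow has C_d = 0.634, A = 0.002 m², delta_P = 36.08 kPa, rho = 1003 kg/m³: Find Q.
Formula: Q = C_d A \sqrt{\frac{2 \Delta P}{\rho}}
Q = 0.634·0.002·√(2·(36.08·1000)/1003)·1000 = 10.76 L/s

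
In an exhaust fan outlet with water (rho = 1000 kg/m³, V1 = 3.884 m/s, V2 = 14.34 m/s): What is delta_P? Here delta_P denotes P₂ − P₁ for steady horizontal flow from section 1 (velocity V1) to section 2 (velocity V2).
Formula: \Delta P = \frac{1}{2} \rho (V_1^2 - V_2^2)
delta_P = 0.5·1000·(3.884² − 14.34²)/1000 = -95.28 kPa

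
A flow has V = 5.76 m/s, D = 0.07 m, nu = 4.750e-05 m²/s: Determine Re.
Formula: Re = \frac{V D}{\nu}
Re = 5.76·0.07/4.750e-05 = 8488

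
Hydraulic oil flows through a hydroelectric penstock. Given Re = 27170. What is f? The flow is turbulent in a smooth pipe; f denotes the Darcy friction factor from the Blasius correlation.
Formula: f = \frac{0.316}{Re^{0.25}}
f = 0.316/27170^0.25 = 0.02461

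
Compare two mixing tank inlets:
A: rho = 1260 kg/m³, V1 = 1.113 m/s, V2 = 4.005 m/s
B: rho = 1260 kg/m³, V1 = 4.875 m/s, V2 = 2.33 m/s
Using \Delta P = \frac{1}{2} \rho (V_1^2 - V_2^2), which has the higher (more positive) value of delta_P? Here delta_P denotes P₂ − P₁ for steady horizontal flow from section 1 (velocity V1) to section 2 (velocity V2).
delta_P(A) = -9.325 kPa, delta_P(B) = 11.55 kPa. Answer: B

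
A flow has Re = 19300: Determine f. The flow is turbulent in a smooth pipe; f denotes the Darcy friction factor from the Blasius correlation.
Formula: f = \frac{0.316}{Re^{0.25}}
f = 0.316/19300^0.25 = 0.02681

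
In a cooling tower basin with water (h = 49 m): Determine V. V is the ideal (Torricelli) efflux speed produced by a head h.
Formula: V = \sqrt{2 g h}
V = √(2·9.81·49) = 31.01 m/s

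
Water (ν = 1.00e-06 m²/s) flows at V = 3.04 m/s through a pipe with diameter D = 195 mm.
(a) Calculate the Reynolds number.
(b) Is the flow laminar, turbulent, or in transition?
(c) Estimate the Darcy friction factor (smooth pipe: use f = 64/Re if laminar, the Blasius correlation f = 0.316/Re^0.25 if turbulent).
(a) Re = V·D/ν = 3.04·0.195/1.00e-06 = 592800
(b) Flow regime: turbulent (Re > 4000)
(c) Friction factor: f = 0.316/Re^0.25 = 0.316/592800^0.25 = 0.01139 (Blasius is strictly valid for Re ≲ 1e5; used here as the smooth-pipe estimate the problem specifies)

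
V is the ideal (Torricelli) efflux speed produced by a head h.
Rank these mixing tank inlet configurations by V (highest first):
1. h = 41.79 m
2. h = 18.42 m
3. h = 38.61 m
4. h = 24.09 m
Case 1: V = 28.63 m/s
Case 2: V = 19.01 m/s
Case 3: V = 27.52 m/s
Case 4: V = 21.74 m/s
Ranking (highest first): 1, 3, 4, 2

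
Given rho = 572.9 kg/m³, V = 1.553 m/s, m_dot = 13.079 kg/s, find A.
Formula: \dot{m} = \rho A V
Substituting knowns: 13.079 = 572.9·A·1.553
Solving for A: A = 13.079/(572.9·1.553) = 0.0147 m²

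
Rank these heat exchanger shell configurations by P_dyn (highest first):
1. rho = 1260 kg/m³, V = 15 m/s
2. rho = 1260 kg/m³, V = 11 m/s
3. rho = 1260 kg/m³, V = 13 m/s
Case 1: P_dyn = 141.8 kPa
Case 2: P_dyn = 76.23 kPa
Case 3: P_dyn = 106.5 kPa
Ranking (highest first): 1, 3, 2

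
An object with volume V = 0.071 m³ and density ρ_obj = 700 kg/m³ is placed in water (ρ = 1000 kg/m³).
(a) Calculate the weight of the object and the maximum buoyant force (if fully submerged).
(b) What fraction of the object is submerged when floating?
(a) W=rho_obj*g*V=700*9.81*0.071=487.6 N; F_B(max)=rho*g*V=1000*9.81*0.071=696.5 N
(b) Floating fraction=rho_obj/rho=700/1000=0.700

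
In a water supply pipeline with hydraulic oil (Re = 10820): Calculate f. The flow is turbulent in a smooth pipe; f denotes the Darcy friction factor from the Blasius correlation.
Formula: f = \frac{0.316}{Re^{0.25}}
f = 0.316/10820^0.25 = 0.03098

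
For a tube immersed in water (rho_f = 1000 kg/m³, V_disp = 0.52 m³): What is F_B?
Formula: F_B = \rho_f g V_{disp}
F_B = 1000·9.81·0.52 = 5101 N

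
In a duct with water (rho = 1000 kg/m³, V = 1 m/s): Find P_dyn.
Formula: P_{dyn} = \frac{1}{2} \rho V^2
P_dyn = 0.5·1000·1²/1000 = 0.5 kPa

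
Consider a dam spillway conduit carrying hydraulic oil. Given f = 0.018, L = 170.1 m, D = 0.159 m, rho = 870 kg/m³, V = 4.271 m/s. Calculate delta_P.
Formula: \Delta P = f \frac{L}{D} \frac{\rho V^2}{2}
delta_P = 0.018·(170.1/0.159)·0.5·870·4.271²/1000 = 152.8 kPa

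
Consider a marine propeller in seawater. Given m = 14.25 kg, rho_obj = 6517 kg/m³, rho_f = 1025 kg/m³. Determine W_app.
Formula: W_{app} = mg\left(1 - \frac{\rho_f}{\rho_{obj}}\right)
W_app = 14.25·9.81·(1 − 1025/6517) = 117.8 N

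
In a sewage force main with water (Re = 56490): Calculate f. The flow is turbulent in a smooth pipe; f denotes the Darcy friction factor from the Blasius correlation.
Formula: f = \frac{0.316}{Re^{0.25}}
f = 0.316/56490^0.25 = 0.0205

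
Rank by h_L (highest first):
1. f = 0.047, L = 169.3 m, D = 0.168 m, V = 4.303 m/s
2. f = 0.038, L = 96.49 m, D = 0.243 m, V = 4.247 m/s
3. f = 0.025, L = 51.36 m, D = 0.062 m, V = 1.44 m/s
Case 1: h_L = 44.7 m
Case 2: h_L = 13.87 m
Case 3: h_L = 2.189 m
Ranking (highest first): 1, 2, 3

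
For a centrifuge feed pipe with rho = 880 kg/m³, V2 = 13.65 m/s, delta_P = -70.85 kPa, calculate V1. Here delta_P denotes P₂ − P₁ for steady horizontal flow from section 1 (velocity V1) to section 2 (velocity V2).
Formula: \Delta P = \frac{1}{2} \rho (V_1^2 - V_2^2)
Substituting knowns: -70.85 = 0.5·880·(V1² − 13.65²)/1000
Solving for V1: V1 = √(13.65² + 2·(-70.85·1000)/880) = 5.03 m/s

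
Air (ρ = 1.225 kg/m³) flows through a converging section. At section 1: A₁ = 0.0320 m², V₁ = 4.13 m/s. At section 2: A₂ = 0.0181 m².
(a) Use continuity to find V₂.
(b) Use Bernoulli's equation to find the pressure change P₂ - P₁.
(a) Continuity: A₁V₁=A₂V₂ -> V₂=A₁V₁/A₂=0.0320*4.13/0.0181=7.30 m/s
(b) Bernoulli: P₂-P₁=0.5*rho*(V₁^2-V₂^2)/1000=0.5*1.225*(4.13^2-7.30^2)/1000=-0.02219 kPa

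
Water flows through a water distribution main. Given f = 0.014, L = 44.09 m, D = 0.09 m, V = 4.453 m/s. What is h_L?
Formula: h_L = f \frac{L}{D} \frac{V^2}{2g}
h_L = 0.014·(44.09/0.09)·4.453²/(2·9.81) = 6.932 m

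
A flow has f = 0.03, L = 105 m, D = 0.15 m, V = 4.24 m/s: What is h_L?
Formula: h_L = f \frac{L}{D} \frac{V^2}{2g}
h_L = 0.03·(105/0.15)·4.24²/(2·9.81) = 19.24 m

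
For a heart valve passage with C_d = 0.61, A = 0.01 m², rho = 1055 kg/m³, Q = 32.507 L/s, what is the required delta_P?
Formula: Q = C_d A \sqrt{\frac{2 \Delta P}{\rho}}
Substituting knowns: 32.507 = 0.61·0.01·√(2·(delta_P·1000)/1055)·1000
Solving for delta_P: delta_P = ((32.507/1000)/(0.61·0.01))²·1055/2/1000 = 14.98 kPa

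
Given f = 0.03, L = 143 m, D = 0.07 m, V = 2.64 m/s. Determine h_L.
Formula: h_L = f \frac{L}{D} \frac{V^2}{2g}
h_L = 0.03·(143/0.07)·2.64²/(2·9.81) = 21.77 m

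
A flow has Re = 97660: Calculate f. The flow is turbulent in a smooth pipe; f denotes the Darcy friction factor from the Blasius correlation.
Formula: f = \frac{0.316}{Re^{0.25}}
f = 0.316/97660^0.25 = 0.01788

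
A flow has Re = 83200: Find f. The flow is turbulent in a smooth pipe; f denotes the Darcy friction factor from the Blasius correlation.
Formula: f = \frac{0.316}{Re^{0.25}}
f = 0.316/83200^0.25 = 0.01861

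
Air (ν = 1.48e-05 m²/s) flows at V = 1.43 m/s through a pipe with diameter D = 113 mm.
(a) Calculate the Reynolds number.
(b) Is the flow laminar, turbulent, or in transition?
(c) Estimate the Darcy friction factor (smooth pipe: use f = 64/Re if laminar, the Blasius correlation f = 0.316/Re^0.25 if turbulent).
(a) Re = V·D/ν = 1.43·0.113/1.48e-05 = 10918
(b) Flow regime: turbulent (Re > 4000)
(c) Friction factor: f = 0.316/Re^0.25 = 0.316/10918^0.25 = 0.03091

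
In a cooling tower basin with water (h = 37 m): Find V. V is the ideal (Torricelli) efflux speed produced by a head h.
Formula: V = \sqrt{2 g h}
V = √(2·9.81·37) = 26.94 m/s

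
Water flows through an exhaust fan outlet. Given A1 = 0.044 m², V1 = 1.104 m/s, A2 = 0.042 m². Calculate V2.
Formula: V_2 = \frac{A_1 V_1}{A_2}
V2 = 0.044·1.104/0.042 = 1.157 m/s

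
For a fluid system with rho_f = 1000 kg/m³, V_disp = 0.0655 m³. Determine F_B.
Formula: F_B = \rho_f g V_{disp}
F_B = 1000·9.81·0.0655 = 642.6 N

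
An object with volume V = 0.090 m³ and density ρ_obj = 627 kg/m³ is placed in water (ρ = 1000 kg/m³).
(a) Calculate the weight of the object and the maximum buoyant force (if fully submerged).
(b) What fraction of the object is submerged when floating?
(a) W=rho_obj*g*V=627*9.81*0.090=553.6 N; F_B(max)=rho*g*V=1000*9.81*0.090=882.9 N
(b) Floating fraction=rho_obj/rho=627/1000=0.627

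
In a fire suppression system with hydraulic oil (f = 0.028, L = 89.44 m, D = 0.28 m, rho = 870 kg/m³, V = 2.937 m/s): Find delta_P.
Formula: \Delta P = f \frac{L}{D} \frac{\rho V^2}{2}
delta_P = 0.028·(89.44/0.28)·0.5·870·2.937²/1000 = 33.56 kPa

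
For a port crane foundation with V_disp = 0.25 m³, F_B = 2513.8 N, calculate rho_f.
Formula: F_B = \rho_f g V_{disp}
Substituting knowns: 2513.8 = rho_f·9.81·0.25
Solving for rho_f: rho_f = 2513.8/(9.81·0.25) = 1025 kg/m³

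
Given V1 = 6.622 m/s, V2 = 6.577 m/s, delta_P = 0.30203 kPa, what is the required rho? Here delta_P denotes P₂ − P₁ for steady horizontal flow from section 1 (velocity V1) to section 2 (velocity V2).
Formula: \Delta P = \frac{1}{2} \rho (V_1^2 - V_2^2)
Substituting knowns: 0.30203 = 0.5·rho·(6.622² − 6.577²)/1000
Solving for rho: rho = 2·(0.30203·1000)/(6.622² − 6.577²) = 1017 kg/m³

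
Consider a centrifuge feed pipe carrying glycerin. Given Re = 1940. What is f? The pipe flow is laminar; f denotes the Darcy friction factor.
Formula: f = \frac{64}{Re}
f = 64/1940 = 0.03299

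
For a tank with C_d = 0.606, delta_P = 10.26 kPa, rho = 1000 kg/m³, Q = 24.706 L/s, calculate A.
Formula: Q = C_d A \sqrt{\frac{2 \Delta P}{\rho}}
Substituting knowns: 24.706 = 0.606·A·√(2·(10.26·1000)/1000)·1000
Solving for A: A = (24.706/1000)/(0.606·√(2·(10.26·1000)/1000)) = 0.009 m²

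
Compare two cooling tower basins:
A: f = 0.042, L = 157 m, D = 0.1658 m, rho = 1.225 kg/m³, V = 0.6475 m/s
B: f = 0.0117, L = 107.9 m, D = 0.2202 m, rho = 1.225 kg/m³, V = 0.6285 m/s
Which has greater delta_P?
delta_P(A) = 0.01021 kPa, delta_P(B) = 0.001387 kPa. Answer: A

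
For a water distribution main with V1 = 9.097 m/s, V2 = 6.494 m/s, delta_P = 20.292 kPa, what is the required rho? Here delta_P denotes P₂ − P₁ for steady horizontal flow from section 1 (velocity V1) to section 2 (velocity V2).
Formula: \Delta P = \frac{1}{2} \rho (V_1^2 - V_2^2)
Substituting knowns: 20.292 = 0.5·rho·(9.097² − 6.494²)/1000
Solving for rho: rho = 2·(20.292·1000)/(9.097² − 6.494²) = 1000 kg/m³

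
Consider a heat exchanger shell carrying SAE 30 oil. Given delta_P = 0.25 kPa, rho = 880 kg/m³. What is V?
Formula: V = \sqrt{\frac{2 \Delta P}{\rho}}
V = √(2·(0.25·1000)/880) = 0.7538 m/s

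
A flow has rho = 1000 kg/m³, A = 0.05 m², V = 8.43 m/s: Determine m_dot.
Formula: \dot{m} = \rho A V
m_dot = 1000·0.05·8.43 = 421.5 kg/s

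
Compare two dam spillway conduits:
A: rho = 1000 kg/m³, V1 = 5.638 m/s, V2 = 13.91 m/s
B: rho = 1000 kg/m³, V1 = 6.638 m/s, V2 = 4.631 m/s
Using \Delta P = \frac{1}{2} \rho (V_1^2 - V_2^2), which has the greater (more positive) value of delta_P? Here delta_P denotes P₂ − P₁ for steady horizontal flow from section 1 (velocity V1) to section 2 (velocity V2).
delta_P(A) = -80.85 kPa, delta_P(B) = 11.31 kPa. Answer: B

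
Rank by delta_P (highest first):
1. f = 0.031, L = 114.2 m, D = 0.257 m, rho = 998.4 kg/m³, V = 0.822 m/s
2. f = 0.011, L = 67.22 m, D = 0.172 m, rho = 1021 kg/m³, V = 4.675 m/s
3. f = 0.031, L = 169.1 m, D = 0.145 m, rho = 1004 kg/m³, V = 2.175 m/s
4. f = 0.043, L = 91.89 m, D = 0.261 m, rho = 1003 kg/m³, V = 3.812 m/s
Case 1: delta_P = 4.646 kPa
Case 2: delta_P = 47.96 kPa
Case 3: delta_P = 85.85 kPa
Case 4: delta_P = 110.3 kPa
Ranking (highest first): 4, 3, 2, 1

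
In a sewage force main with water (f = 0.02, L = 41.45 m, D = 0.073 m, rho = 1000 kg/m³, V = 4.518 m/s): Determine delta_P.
Formula: \Delta P = f \frac{L}{D} \frac{\rho V^2}{2}
delta_P = 0.02·(41.45/0.073)·0.5·1000·4.518²/1000 = 115.9 kPa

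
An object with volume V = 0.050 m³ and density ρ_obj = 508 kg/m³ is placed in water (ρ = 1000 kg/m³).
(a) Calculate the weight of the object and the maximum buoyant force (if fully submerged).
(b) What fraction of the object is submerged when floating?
(a) W=rho_obj*g*V=508*9.81*0.050=249.2 N; F_B(max)=rho*g*V=1000*9.81*0.050=490.5 N
(b) Floating fraction=rho_obj/rho=508/1000=0.508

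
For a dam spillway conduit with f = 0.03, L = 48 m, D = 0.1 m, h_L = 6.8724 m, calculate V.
Formula: h_L = f \frac{L}{D} \frac{V^2}{2g}
Substituting knowns: 6.8724 = 0.03·(48/0.1)·V²/(2·9.81)
Solving for V: V = √(6.8724·2·9.81/(0.03·(48/0.1))) = 3.06 m/s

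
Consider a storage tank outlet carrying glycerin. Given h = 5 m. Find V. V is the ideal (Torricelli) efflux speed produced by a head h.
Formula: V = \sqrt{2 g h}
V = √(2·9.81·5) = 9.905 m/s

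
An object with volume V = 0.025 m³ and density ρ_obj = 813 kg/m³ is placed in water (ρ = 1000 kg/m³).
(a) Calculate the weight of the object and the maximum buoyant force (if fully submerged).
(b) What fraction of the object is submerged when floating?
(a) W=rho_obj*g*V=813*9.81*0.025=199.4 N; F_B(max)=rho*g*V=1000*9.81*0.025=245.2 N
(b) Floating fraction=rho_obj/rho=813/1000=0.813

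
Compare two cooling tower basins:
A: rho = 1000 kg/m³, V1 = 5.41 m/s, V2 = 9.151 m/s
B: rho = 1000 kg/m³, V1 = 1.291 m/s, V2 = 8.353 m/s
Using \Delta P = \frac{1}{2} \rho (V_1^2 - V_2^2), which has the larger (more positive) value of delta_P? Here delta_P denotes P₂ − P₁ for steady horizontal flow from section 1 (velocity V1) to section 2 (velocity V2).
delta_P(A) = -27.24 kPa, delta_P(B) = -34.05 kPa. Answer: A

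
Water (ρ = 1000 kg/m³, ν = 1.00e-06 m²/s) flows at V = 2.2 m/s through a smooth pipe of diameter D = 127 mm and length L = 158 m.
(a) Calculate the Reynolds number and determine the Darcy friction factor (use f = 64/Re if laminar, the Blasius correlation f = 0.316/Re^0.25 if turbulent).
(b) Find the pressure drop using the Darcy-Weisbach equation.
(a) Re = V·D/ν = 2.2·0.127/1.00e-06 = 279400 → turbulent (Re > 4000); f = 0.316/Re^0.25 = 0.316/279400^0.25 = 0.013745 (Blasius is strictly valid for Re ≲ 1e5; used here as the smooth-pipe estimate the problem specifies)
(b) Darcy-Weisbach: ΔP = f·(L/D)·½ρV²/1000 = 0.013745·(158/0.127)·½·1000·2.2²/1000 = 41.38 kPa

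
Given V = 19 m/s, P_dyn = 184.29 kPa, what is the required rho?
Formula: P_{dyn} = \frac{1}{2} \rho V^2
Substituting knowns: 184.29 = 0.5·rho·19²/1000
Solving for rho: rho = 2·(184.29·1000)/19² = 1021 kg/m³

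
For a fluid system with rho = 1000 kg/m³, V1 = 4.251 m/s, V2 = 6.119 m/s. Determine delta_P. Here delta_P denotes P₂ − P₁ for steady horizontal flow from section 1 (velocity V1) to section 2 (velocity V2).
Formula: \Delta P = \frac{1}{2} \rho (V_1^2 - V_2^2)
delta_P = 0.5·1000·(4.251² − 6.119²)/1000 = -9.686 kPa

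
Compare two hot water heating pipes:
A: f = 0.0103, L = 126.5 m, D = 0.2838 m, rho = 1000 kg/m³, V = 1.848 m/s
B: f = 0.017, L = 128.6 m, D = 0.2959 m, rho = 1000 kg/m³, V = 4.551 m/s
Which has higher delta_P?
delta_P(A) = 7.84 kPa, delta_P(B) = 76.51 kPa. Answer: B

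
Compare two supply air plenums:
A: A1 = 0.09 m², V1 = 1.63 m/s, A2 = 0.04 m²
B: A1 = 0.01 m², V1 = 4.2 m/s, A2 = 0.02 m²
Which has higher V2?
V2(A) = 3.667 m/s, V2(B) = 2.1 m/s. Answer: A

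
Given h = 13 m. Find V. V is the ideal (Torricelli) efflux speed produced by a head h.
Formula: V = \sqrt{2 g h}
V = √(2·9.81·13) = 15.97 m/s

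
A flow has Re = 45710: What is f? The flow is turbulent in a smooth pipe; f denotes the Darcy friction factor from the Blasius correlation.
Formula: f = \frac{0.316}{Re^{0.25}}
f = 0.316/45710^0.25 = 0.02161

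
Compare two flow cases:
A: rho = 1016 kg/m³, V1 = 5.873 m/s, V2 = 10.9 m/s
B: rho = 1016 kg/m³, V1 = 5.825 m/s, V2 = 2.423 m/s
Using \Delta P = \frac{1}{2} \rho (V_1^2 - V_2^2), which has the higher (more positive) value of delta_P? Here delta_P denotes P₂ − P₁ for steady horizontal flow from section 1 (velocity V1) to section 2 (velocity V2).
delta_P(A) = -42.83 kPa, delta_P(B) = 14.25 kPa. Answer: B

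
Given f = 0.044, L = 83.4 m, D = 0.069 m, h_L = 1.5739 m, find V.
Formula: h_L = f \frac{L}{D} \frac{V^2}{2g}
Substituting knowns: 1.5739 = 0.044·(83.4/0.069)·V²/(2·9.81)
Solving for V: V = √(1.5739·2·9.81/(0.044·(83.4/0.069))) = 0.762 m/s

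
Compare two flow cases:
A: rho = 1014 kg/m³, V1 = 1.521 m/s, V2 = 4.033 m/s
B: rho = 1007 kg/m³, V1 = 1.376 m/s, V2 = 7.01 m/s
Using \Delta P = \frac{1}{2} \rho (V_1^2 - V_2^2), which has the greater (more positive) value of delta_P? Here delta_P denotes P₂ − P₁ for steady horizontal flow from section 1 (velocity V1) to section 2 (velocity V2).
delta_P(A) = -7.073 kPa, delta_P(B) = -23.79 kPa. Answer: A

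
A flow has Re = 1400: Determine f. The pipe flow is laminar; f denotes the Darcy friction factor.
Formula: f = \frac{64}{Re}
f = 64/1400 = 0.04571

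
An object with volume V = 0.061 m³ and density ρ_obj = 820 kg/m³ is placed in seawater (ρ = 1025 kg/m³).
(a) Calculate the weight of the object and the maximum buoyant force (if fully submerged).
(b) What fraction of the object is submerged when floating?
(a) W=rho_obj*g*V=820*9.81*0.061=490.7 N; F_B(max)=rho*g*V=1025*9.81*0.061=613.4 N
(b) Floating fraction=rho_obj/rho=820/1025=0.800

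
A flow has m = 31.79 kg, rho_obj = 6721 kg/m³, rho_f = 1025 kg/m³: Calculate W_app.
Formula: W_{app} = mg\left(1 - \frac{\rho_f}{\rho_{obj}}\right)
W_app = 31.79·9.81·(1 − 1025/6721) = 264.3 N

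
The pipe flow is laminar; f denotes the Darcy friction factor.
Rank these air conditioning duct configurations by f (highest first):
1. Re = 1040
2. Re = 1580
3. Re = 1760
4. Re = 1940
Case 1: f = 0.06154
Case 2: f = 0.04051
Case 3: f = 0.03636
Case 4: f = 0.03299
Ranking (highest first): 1, 2, 3, 4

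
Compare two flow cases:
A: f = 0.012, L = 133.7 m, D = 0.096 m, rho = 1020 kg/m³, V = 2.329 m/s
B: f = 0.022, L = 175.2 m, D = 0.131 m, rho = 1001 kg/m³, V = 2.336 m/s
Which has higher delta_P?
delta_P(A) = 46.23 kPa, delta_P(B) = 80.36 kPa. Answer: B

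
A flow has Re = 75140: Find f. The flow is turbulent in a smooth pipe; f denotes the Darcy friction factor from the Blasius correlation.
Formula: f = \frac{0.316}{Re^{0.25}}
f = 0.316/75140^0.25 = 0.01909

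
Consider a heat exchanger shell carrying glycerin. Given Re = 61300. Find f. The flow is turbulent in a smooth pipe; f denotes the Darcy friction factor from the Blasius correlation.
Formula: f = \frac{0.316}{Re^{0.25}}
f = 0.316/61300^0.25 = 0.02008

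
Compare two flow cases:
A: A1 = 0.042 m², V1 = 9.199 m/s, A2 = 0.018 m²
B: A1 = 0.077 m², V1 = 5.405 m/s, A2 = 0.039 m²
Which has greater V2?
V2(A) = 21.46 m/s, V2(B) = 10.67 m/s. Answer: A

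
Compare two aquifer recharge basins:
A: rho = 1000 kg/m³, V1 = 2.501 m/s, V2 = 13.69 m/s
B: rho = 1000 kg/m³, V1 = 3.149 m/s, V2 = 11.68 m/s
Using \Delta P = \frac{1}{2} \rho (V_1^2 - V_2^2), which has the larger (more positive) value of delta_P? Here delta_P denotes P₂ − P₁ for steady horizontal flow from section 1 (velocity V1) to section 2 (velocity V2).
delta_P(A) = -90.58 kPa, delta_P(B) = -63.25 kPa. Answer: B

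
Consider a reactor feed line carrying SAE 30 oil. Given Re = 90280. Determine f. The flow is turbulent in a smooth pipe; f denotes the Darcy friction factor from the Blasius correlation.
Formula: f = \frac{0.316}{Re^{0.25}}
f = 0.316/90280^0.25 = 0.01823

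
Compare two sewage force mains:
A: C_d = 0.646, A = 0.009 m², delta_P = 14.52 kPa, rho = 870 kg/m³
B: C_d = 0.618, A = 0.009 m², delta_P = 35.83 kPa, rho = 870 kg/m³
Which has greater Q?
Q(A) = 33.59 L/s, Q(B) = 50.48 L/s. Answer: B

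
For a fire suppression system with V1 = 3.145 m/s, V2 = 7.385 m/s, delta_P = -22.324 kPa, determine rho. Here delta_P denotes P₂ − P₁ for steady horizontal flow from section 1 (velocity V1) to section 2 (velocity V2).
Formula: \Delta P = \frac{1}{2} \rho (V_1^2 - V_2^2)
Substituting knowns: -22.324 = 0.5·rho·(3.145² − 7.385²)/1000
Solving for rho: rho = 2·(-22.324·1000)/(3.145² − 7.385²) = 1000 kg/m³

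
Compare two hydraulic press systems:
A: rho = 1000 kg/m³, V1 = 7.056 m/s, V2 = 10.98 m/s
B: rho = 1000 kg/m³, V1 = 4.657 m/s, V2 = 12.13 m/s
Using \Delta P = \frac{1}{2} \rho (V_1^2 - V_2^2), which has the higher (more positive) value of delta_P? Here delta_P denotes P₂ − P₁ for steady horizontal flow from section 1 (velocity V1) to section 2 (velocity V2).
delta_P(A) = -35.39 kPa, delta_P(B) = -62.72 kPa. Answer: A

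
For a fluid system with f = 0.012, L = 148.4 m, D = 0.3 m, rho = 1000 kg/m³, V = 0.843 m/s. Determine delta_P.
Formula: \Delta P = f \frac{L}{D} \frac{\rho V^2}{2}
delta_P = 0.012·(148.4/0.3)·0.5·1000·0.843²/1000 = 2.109 kPa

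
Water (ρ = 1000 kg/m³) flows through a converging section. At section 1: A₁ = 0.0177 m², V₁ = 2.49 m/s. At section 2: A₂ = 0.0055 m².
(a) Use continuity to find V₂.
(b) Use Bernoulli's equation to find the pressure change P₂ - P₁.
(a) Continuity: A₁V₁=A₂V₂ -> V₂=A₁V₁/A₂=0.0177*2.49/0.0055=8.01 m/s
(b) Bernoulli: P₂-P₁=0.5*rho*(V₁^2-V₂^2)/1000=0.5*1000*(2.49^2-8.01^2)/1000=-28.98 kPa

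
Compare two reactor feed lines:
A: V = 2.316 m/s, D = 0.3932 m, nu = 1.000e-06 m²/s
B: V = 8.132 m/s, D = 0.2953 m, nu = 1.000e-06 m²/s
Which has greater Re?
Re(A) = 910651, Re(B) = 2.401e+06. Answer: B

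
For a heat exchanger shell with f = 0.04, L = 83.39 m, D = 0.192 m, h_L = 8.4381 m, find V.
Formula: h_L = f \frac{L}{D} \frac{V^2}{2g}
Substituting knowns: 8.4381 = 0.04·(83.39/0.192)·V²/(2·9.81)
Solving for V: V = √(8.4381·2·9.81/(0.04·(83.39/0.192))) = 3.087 m/s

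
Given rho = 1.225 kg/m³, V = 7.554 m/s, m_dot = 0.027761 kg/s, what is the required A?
Formula: \dot{m} = \rho A V
Substituting knowns: 0.027761 = 1.225·A·7.554
Solving for A: A = 0.027761/(1.225·7.554) = 0.003 m²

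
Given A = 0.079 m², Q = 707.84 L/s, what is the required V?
Formula: Q = A V
Substituting knowns: 707.84 = 0.079·V·1000
Solving for V: V = (707.84/1000)/0.079 = 8.96 m/s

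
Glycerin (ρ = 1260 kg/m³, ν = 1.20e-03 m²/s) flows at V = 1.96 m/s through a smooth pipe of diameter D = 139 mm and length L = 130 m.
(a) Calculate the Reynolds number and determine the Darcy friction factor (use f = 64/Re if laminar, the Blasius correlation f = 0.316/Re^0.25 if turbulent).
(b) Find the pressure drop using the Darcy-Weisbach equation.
(a) Re = V·D/ν = 1.96·0.139/1.20e-03 = 227.03 → laminar (Re < 2300); f = 64/Re = 64/227.03 = 0.2819
(b) Darcy-Weisbach: ΔP = f·(L/D)·½ρV²/1000 = 0.2819·(130/0.139)·½·1260·1.96²/1000 = 638.1 kPa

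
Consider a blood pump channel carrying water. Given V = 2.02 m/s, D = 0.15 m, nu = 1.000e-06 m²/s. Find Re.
Formula: Re = \frac{V D}{\nu}
Re = 2.02·0.15/1.000e-06 = 303000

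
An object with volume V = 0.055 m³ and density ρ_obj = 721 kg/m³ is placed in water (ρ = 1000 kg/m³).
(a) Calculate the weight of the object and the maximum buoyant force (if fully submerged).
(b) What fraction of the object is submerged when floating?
(a) W=rho_obj*g*V=721*9.81*0.055=389.0 N; F_B(max)=rho*g*V=1000*9.81*0.055=539.5 N
(b) Floating fraction=rho_obj/rho=721/1000=0.721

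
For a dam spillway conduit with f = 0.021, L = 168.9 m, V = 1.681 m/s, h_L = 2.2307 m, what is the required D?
Formula: h_L = f \frac{L}{D} \frac{V^2}{2g}
Substituting knowns: 2.2307 = 0.021·(168.9/D)·1.681²/(2·9.81)
Solving for D: D = 0.021·168.9·1.681²/(2·9.81·2.2307) = 0.229 m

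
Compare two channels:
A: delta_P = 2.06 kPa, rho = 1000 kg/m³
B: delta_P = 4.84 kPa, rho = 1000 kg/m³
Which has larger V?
V(A) = 2.03 m/s, V(B) = 3.111 m/s. Answer: B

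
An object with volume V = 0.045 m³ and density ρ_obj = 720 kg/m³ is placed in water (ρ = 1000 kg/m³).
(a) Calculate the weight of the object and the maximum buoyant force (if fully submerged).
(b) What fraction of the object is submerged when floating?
(a) W=rho_obj*g*V=720*9.81*0.045=317.8 N; F_B(max)=rho*g*V=1000*9.81*0.045=441.4 N
(b) Floating fraction=rho_obj/rho=720/1000=0.720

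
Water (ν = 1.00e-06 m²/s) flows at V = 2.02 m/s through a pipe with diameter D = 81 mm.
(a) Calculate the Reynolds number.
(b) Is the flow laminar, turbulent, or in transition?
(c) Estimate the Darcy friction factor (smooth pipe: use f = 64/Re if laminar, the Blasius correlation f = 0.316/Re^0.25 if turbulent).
(a) Re = V·D/ν = 2.02·0.081/1.00e-06 = 163620
(b) Flow regime: turbulent (Re > 4000)
(c) Friction factor: f = 0.316/Re^0.25 = 0.316/163620^0.25 = 0.01571 (Blasius is strictly valid for Re ≲ 1e5; used here as the smooth-pipe estimate the problem specifies)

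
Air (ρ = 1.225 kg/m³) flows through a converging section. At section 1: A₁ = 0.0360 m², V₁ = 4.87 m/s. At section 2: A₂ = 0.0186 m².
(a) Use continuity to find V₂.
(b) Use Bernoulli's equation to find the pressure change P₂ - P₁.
(a) Continuity: A₁V₁=A₂V₂ -> V₂=A₁V₁/A₂=0.0360*4.87/0.0186=9.43 m/s
(b) Bernoulli: P₂-P₁=0.5*rho*(V₁^2-V₂^2)/1000=0.5*1.225*(4.87^2-9.43^2)/1000=-0.03994 kPa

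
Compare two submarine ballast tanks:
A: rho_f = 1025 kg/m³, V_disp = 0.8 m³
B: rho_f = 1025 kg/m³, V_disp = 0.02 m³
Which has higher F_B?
F_B(A) = 8044 N, F_B(B) = 201.1 N. Answer: A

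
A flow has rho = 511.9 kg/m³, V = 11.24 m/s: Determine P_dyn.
Formula: P_{dyn} = \frac{1}{2} \rho V^2
P_dyn = 0.5·511.9·11.24²/1000 = 32.34 kPa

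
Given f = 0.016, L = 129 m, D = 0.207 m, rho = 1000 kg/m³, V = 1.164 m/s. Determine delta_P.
Formula: \Delta P = f \frac{L}{D} \frac{\rho V^2}{2}
delta_P = 0.016·(129/0.207)·0.5·1000·1.164²/1000 = 6.755 kPa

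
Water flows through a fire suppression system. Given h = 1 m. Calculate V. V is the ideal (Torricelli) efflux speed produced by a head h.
Formula: V = \sqrt{2 g h}
V = √(2·9.81·1) = 4.429 m/s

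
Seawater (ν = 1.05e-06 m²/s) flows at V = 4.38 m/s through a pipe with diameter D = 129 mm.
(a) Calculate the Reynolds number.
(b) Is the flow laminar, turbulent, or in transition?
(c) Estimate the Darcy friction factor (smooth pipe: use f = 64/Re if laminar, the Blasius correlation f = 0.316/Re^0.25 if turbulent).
(a) Re = V·D/ν = 4.38·0.129/1.05e-06 = 538110
(b) Flow regime: turbulent (Re > 4000)
(c) Friction factor: f = 0.316/Re^0.25 = 0.316/538110^0.25 = 0.01167 (Blasius is strictly valid for Re ≲ 1e5; used here as the smooth-pipe estimate the problem specifies)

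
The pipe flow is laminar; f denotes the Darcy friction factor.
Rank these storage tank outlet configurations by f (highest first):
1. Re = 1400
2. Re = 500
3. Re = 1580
Case 1: f = 0.04571
Case 2: f = 0.128
Case 3: f = 0.04051
Ranking (highest first): 2, 1, 3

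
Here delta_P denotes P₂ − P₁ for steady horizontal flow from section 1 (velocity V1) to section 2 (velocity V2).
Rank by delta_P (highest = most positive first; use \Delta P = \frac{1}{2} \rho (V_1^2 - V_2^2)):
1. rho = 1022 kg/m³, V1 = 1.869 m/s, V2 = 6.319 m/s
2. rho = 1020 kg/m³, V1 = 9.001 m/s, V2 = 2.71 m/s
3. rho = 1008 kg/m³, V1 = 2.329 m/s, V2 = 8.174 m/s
Case 1: delta_P = -18.62 kPa
Case 2: delta_P = 37.57 kPa
Case 3: delta_P = -30.94 kPa
Ranking (highest first): 2, 1, 3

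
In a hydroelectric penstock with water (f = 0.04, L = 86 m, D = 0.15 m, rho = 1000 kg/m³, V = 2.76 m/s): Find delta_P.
Formula: \Delta P = f \frac{L}{D} \frac{\rho V^2}{2}
delta_P = 0.04·(86/0.15)·0.5·1000·2.76²/1000 = 87.35 kPa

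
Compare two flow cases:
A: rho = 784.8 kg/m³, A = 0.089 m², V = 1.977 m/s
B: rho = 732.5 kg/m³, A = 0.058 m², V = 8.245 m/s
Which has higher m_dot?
m_dot(A) = 138.1 kg/s, m_dot(B) = 350.3 kg/s. Answer: B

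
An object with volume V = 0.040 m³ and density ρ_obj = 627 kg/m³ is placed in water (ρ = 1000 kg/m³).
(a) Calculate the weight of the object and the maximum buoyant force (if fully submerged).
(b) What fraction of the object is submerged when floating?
(a) W=rho_obj*g*V=627*9.81*0.040=246.0 N; F_B(max)=rho*g*V=1000*9.81*0.040=392.4 N
(b) Floating fraction=rho_obj/rho=627/1000=0.627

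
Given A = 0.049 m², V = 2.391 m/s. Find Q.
Formula: Q = A V
Q = 0.049·2.391·1000 = 117.2 L/s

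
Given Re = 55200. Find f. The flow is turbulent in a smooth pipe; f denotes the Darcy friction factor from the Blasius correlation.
Formula: f = \frac{0.316}{Re^{0.25}}
f = 0.316/55200^0.25 = 0.02062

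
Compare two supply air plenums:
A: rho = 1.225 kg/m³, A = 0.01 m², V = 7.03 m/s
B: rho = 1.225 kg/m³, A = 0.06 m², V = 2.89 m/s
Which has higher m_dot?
m_dot(A) = 0.08612 kg/s, m_dot(B) = 0.2124 kg/s. Answer: B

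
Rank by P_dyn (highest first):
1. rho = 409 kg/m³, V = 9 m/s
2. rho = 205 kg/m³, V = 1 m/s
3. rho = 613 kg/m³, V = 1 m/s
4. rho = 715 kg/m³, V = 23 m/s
Case 1: P_dyn = 16.56 kPa
Case 2: P_dyn = 0.1025 kPa
Case 3: P_dyn = 0.3065 kPa
Case 4: P_dyn = 189.1 kPa
Ranking (highest first): 4, 1, 3, 2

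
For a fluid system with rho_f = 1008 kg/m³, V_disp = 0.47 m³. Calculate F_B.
Formula: F_B = \rho_f g V_{disp}
F_B = 1008·9.81·0.47 = 4648 N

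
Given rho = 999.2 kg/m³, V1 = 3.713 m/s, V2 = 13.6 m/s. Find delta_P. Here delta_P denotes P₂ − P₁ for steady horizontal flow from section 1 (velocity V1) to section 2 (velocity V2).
Formula: \Delta P = \frac{1}{2} \rho (V_1^2 - V_2^2)
delta_P = 0.5·999.2·(3.713² − 13.6²)/1000 = -85.52 kPa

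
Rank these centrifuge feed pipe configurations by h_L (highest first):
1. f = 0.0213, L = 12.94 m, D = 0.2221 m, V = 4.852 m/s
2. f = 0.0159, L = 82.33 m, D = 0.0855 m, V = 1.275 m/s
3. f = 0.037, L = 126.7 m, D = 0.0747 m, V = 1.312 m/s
Case 1: h_L = 1.489 m
Case 2: h_L = 1.269 m
Case 3: h_L = 5.506 m
Ranking (highest first): 3, 1, 2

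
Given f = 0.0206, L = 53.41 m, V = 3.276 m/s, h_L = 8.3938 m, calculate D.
Formula: h_L = f \frac{L}{D} \frac{V^2}{2g}
Substituting knowns: 8.3938 = 0.0206·(53.41/D)·3.276²/(2·9.81)
Solving for D: D = 0.0206·53.41·3.276²/(2·9.81·8.3938) = 0.0717 m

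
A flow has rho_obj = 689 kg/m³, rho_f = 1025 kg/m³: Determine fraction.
Formula: f_{sub} = \frac{\rho_{obj}}{\rho_f}
fraction = 689/1025 = 0.6722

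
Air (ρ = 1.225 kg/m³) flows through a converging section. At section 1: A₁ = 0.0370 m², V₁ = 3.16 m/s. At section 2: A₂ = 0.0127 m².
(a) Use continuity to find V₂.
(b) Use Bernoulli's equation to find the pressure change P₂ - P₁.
(a) Continuity: A₁V₁=A₂V₂ -> V₂=A₁V₁/A₂=0.0370*3.16/0.0127=9.21 m/s
(b) Bernoulli: P₂-P₁=0.5*rho*(V₁^2-V₂^2)/1000=0.5*1.225*(3.16^2-9.21^2)/1000=-0.04584 kPa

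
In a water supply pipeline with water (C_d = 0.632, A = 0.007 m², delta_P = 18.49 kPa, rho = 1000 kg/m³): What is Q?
Formula: Q = C_d A \sqrt{\frac{2 \Delta P}{\rho}}
Q = 0.632·0.007·√(2·(18.49·1000)/1000)·1000 = 26.9 L/s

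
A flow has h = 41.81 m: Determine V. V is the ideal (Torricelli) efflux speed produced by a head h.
Formula: V = \sqrt{2 g h}
V = √(2·9.81·41.81) = 28.64 m/s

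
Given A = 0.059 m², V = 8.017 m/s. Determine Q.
Formula: Q = A V
Q = 0.059·8.017·1000 = 473 L/s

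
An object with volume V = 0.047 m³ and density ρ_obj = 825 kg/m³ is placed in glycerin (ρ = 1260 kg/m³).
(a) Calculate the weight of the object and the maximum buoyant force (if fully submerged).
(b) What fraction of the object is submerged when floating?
(a) W=rho_obj*g*V=825*9.81*0.047=380.4 N; F_B(max)=rho*g*V=1260*9.81*0.047=580.9 N
(b) Floating fraction=rho_obj/rho=825/1260=0.655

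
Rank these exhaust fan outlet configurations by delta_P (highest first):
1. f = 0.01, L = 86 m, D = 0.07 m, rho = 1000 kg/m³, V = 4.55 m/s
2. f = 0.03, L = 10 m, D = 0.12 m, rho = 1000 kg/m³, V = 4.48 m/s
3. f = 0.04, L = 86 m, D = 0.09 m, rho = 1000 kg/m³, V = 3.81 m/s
Case 1: delta_P = 127.2 kPa
Case 2: delta_P = 25.09 kPa
Case 3: delta_P = 277.4 kPa
Ranking (highest first): 3, 1, 2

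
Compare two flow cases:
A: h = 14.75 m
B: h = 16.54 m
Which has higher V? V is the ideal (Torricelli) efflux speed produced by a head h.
V(A) = 17.01 m/s, V(B) = 18.01 m/s. Answer: B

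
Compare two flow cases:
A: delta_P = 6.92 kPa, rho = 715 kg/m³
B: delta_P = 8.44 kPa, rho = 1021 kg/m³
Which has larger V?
V(A) = 4.4 m/s, V(B) = 4.066 m/s. Answer: A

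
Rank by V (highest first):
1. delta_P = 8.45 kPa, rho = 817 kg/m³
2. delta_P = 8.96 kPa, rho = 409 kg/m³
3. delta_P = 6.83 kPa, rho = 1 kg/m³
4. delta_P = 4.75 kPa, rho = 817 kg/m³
Case 1: V = 4.548 m/s
Case 2: V = 6.619 m/s
Case 3: V = 116.9 m/s
Case 4: V = 3.41 m/s
Ranking (highest first): 3, 2, 1, 4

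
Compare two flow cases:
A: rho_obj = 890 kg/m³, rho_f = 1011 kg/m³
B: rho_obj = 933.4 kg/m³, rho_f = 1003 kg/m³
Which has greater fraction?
fraction(A) = 0.8803, fraction(B) = 0.9306. Answer: B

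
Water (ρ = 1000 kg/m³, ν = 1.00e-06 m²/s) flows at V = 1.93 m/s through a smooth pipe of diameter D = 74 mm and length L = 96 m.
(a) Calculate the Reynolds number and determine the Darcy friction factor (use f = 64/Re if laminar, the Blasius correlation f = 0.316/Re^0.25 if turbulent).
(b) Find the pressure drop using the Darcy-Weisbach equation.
(a) Re = V·D/ν = 1.93·0.074/1.00e-06 = 142820 → turbulent (Re > 4000); f = 0.316/Re^0.25 = 0.316/142820^0.25 = 0.016255 (Blasius is strictly valid for Re ≲ 1e5; used here as the smooth-pipe estimate the problem specifies)
(b) Darcy-Weisbach: ΔP = f·(L/D)·½ρV²/1000 = 0.016255·(96/0.074)·½·1000·1.93²/1000 = 39.27 kPa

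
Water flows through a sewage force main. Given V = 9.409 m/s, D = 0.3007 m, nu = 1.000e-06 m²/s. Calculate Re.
Formula: Re = \frac{V D}{\nu}
Re = 9.409·0.3007/1.000e-06 = 2.829e+06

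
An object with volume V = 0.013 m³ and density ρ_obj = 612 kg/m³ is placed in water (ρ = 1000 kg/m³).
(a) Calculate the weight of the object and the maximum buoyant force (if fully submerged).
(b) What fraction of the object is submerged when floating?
(a) W=rho_obj*g*V=612*9.81*0.013=78.0 N; F_B(max)=rho*g*V=1000*9.81*0.013=127.5 N
(b) Floating fraction=rho_obj/rho=612/1000=0.612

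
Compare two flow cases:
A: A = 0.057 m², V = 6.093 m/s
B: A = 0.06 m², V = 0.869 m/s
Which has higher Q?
Q(A) = 347.3 L/s, Q(B) = 52.14 L/s. Answer: A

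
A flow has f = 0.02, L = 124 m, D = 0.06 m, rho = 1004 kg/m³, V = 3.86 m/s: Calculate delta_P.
Formula: \Delta P = f \frac{L}{D} \frac{\rho V^2}{2}
delta_P = 0.02·(124/0.06)·0.5·1004·3.86²/1000 = 309.2 kPa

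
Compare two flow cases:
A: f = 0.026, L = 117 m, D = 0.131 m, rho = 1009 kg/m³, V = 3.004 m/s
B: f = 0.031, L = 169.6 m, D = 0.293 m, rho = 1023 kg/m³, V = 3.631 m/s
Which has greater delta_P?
delta_P(A) = 105.7 kPa, delta_P(B) = 121 kPa. Answer: B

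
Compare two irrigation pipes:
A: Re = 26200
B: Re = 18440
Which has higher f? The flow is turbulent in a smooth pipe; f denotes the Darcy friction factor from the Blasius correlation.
f(A) = 0.02484, f(B) = 0.02712. Answer: B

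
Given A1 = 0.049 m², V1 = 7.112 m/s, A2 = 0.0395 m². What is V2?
Formula: V_2 = \frac{A_1 V_1}{A_2}
V2 = 0.049·7.112/0.0395 = 8.822 m/s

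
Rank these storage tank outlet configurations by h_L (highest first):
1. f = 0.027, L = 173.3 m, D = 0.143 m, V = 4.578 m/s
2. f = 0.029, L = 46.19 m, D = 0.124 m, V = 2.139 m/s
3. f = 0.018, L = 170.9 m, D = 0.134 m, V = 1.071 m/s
Case 1: h_L = 34.95 m
Case 2: h_L = 2.519 m
Case 3: h_L = 1.342 m
Ranking (highest first): 1, 2, 3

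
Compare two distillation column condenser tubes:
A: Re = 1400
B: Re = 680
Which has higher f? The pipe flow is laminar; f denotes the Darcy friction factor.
f(A) = 0.04571, f(B) = 0.09412. Answer: B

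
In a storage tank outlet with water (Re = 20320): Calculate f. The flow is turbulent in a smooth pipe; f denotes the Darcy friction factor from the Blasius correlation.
Formula: f = \frac{0.316}{Re^{0.25}}
f = 0.316/20320^0.25 = 0.02647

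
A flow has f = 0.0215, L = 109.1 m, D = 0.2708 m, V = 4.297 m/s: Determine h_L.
Formula: h_L = f \frac{L}{D} \frac{V^2}{2g}
h_L = 0.0215·(109.1/0.2708)·4.297²/(2·9.81) = 8.152 m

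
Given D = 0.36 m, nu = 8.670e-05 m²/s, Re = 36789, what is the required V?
Formula: Re = \frac{V D}{\nu}
Substituting knowns: 36789 = V·0.36/8.670e-05
Solving for V: V = 36789·8.670e-05/0.36 = 8.86 m/s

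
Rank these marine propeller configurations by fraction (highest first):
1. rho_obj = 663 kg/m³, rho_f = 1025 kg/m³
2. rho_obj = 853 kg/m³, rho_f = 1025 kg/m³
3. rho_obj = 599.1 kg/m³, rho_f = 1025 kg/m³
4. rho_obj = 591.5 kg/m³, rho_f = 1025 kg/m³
Case 1: fraction = 0.6468
Case 2: fraction = 0.8322
Case 3: fraction = 0.5845
Case 4: fraction = 0.5771
Ranking (highest first): 2, 1, 3, 4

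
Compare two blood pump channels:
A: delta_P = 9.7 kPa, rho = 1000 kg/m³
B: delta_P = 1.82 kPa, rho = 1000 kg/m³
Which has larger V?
V(A) = 4.405 m/s, V(B) = 1.908 m/s. Answer: A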